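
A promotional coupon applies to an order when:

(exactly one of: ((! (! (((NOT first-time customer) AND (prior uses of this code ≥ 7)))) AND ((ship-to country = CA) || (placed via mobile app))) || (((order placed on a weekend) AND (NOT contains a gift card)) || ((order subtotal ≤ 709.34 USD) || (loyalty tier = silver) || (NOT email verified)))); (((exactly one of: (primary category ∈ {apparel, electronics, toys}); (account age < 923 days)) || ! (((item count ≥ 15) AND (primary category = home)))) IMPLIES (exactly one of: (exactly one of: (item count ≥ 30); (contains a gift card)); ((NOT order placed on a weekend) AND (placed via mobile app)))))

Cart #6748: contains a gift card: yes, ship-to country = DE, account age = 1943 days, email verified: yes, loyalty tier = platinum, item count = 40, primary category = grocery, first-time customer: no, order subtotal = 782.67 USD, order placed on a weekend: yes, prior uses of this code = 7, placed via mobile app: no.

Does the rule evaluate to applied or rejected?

Atomic conditions:
  NOT first-time customer: no → true
  prior uses of this code ≥ 7: 7 ≥ 7 is true
  ship-to country = CA: DE == CA is false
  placed via mobile app: no → false
  order placed on a weekend: yes → true
  NOT contains a gift card: yes → false
  order subtotal ≤ 709.34 USD: 782.67 ≤ 709.34 is false
  loyalty tier = silver: platinum == silver is false
  NOT email verified: yes → false
  primary category ∈ {apparel, electronics, toys}: grocery is not in the set → false
  account age < 923 days: 1943 < 923 is false
  item count ≥ 15: 40 ≥ 15 is true
  primary category = home: grocery == home is false
  item count ≥ 30: 40 ≥ 30 is true
  contains a gift card: yes → true
  NOT order placed on a weekend: yes → false
Combine:
[1.1.1.1.1] true AND true = true
[1.1.1.1] NOT true = false
[1.1.1] NOT false = true
[1.1.2] false OR false = false
[1.1] true AND false = false
[1.2.1] true AND false = false
[1.2.2] false OR false OR false = false
[1.2] false OR false = false
[1] false OR false = false
[2.1.1] exactly-one(false, false) = false
[2.1.2.1] true AND false = false
[2.1.2] NOT false = true
[2.1] false OR true = true
[2.2.1] exactly-one(true, true) = false
[2.2.2] false AND false = false
[2.2] exactly-one(false, false) = false
[2] true → false = false
[root] exactly-one(false, false) = false
Overall: false → rejected

Rejected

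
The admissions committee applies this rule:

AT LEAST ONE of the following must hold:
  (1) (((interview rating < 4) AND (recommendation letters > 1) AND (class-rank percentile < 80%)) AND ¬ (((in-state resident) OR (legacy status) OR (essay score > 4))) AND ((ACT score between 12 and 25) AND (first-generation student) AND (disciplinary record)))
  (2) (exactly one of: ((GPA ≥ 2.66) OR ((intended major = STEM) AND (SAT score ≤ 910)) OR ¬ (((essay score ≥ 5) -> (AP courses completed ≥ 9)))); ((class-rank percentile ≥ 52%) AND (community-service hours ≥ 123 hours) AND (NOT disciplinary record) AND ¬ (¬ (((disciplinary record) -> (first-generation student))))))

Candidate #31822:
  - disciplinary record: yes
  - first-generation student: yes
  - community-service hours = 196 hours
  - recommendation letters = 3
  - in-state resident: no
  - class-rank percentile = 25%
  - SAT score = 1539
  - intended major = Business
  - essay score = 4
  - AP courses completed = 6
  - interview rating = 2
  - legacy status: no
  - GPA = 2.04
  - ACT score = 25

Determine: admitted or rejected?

Atomic conditions:
  interview rating < 4: 2 < 4 is true
  recommendation letters > 1: 3 > 1 is true
  class-rank percentile < 80%: 25 < 80 is true
  in-state resident: no → false
  legacy status: no → false
  essay score > 4: 4 > 4 is false
  ACT score between 12 and 25: 25 in [12, 25] is true
  first-generation student: yes → true
  disciplinary record: yes → true
  GPA ≥ 2.66: 2.04 ≥ 2.66 is false
  intended major = STEM: Business == STEM is false
  SAT score ≤ 910: 1539 ≤ 910 is false
  essay score ≥ 5: 4 ≥ 5 is false
  AP courses completed ≥ 9: 6 ≥ 9 is false
  class-rank percentile ≥ 52%: 25 ≥ 52 is false
  community-service hours ≥ 123 hours: 196 ≥ 123 is true
  NOT disciplinary record: yes → false
Combine:
[1.1] true AND true AND true = true
[1.2.1] false OR false OR false = false
[1.2] NOT false = true
[1.3] true AND true AND true = true
[1] true AND true AND true = true
[2.1.2] false AND false = false
[2.1.3.1] false → false (antecedent false ⇒ implication holds) = true
[2.1.3] NOT true = false
[2.1] false OR false OR false = false
[2.2.4.1.1] true → true = true
[2.2.4.1] NOT true = false
[2.2.4] NOT false = true
[2.2] false AND true AND false AND true = false
[2] exactly-one(false, false) = false
[root] true OR false = true
Overall: true → admitted

Admitted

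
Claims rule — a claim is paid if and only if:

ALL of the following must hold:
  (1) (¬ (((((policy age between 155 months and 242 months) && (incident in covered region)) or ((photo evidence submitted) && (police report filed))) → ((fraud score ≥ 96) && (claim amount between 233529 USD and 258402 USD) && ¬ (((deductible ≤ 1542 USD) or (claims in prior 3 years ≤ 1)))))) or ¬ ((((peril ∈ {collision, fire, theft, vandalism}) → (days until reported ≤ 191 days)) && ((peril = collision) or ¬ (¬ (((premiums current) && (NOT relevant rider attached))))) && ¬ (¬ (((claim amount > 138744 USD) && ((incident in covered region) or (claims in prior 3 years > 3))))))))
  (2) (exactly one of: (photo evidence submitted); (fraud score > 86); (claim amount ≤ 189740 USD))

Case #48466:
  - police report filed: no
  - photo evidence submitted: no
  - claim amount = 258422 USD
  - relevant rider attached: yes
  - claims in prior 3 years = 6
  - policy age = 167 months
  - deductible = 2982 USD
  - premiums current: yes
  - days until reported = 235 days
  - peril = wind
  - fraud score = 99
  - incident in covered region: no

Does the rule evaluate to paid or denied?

Paid

Atomic conditions:
  policy age between 155 months and 242 months: 167 in [155, 242] is true
  incident in covered region: no → false
  photo evidence submitted: no → false
  police report filed: no → false
  fraud score ≥ 96: 99 ≥ 96 is true
  claim amount between 233529 USD and 258402 USD: 258422 in [233529, 258402] is false
  deductible ≤ 1542 USD: 2982 ≤ 1542 is false
  claims in prior 3 years ≤ 1: 6 ≤ 1 is false
  peril ∈ {collision, fire, theft, vandalism}: wind is not in the set → false
  days until reported ≤ 191 days: 235 ≤ 191 is false
  peril = collision: wind == collision is false
  premiums current: yes → true
  NOT relevant rider attached: yes → false
  claim amount > 138744 USD: 258422 > 138744 is true
  claims in prior 3 years > 3: 6 > 3 is true
  fraud score > 86: 99 > 86 is true
  claim amount ≤ 189740 USD: 258422 ≤ 189740 is false
Combine:
[1.1.1.1.1] true AND false = false
[1.1.1.1.2] false AND false = false
[1.1.1.1] false OR false = false
[1.1.1.2.3.1] false OR false = false
[1.1.1.2.3] NOT false = true
[1.1.1.2] true AND false AND true = false
[1.1.1] false → false (antecedent false ⇒ implication holds) = true
[1.1] NOT true = false
[1.2.1.1] false → false (antecedent false ⇒ implication holds) = true
[1.2.1.2.2.1.1] true AND false = false
[1.2.1.2.2.1] NOT false = true
[1.2.1.2.2] NOT true = false
[1.2.1.2] false OR false = false
[1.2.1.3.1.1.2] false OR true = true
[1.2.1.3.1.1] true AND true = true
[1.2.1.3.1] NOT true = false
[1.2.1.3] NOT false = true
[1.2.1] true AND false AND true = false
[1.2] NOT false = true
[1] false OR true = true
[2] exactly-one(false, true, false) = true
[root] true AND true = true
Overall: true → paid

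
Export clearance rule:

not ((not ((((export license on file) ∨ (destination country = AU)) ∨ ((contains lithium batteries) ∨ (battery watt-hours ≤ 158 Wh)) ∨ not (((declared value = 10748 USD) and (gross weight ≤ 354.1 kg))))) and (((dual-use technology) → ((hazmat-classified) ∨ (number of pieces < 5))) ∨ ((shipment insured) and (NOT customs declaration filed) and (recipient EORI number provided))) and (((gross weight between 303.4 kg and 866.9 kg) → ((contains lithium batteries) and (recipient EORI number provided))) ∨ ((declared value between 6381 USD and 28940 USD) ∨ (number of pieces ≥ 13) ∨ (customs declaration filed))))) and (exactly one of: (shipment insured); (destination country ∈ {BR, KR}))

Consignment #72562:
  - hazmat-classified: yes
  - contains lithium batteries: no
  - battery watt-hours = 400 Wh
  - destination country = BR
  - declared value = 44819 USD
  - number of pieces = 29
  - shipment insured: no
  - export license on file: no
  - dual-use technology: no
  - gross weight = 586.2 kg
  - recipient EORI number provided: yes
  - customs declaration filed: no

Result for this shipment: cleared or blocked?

Atomic conditions:
  export license on file: no → false
  destination country = AU: BR == AU is false
  contains lithium batteries: no → false
  battery watt-hours ≤ 158 Wh: 400 ≤ 158 is false
  declared value = 10748 USD: 44819 == 10748 is false
  gross weight ≤ 354.1 kg: 586.2 ≤ 354.1 is false
  dual-use technology: no → false
  hazmat-classified: yes → true
  number of pieces < 5: 29 < 5 is false
  shipment insured: no → false
  NOT customs declaration filed: no → true
  recipient EORI number provided: yes → true
  gross weight between 303.4 kg and 866.9 kg: 586.2 in [303.4, 866.9] is true
  declared value between 6381 USD and 28940 USD: 44819 in [6381, 28940] is false
  number of pieces ≥ 13: 29 ≥ 13 is true
  customs declaration filed: no → false
  destination country ∈ {BR, KR}: BR is in the set → true
Combine:
[1.1.1.1.1] false OR false = false
[1.1.1.1.2] false OR false = false
[1.1.1.1.3.1] false AND false = false
[1.1.1.1.3] NOT false = true
[1.1.1.1] false OR false OR true = true
[1.1.1] NOT true = false
[1.1.2.1.2] true OR false = true
[1.1.2.1] false → true (antecedent false ⇒ implication holds) = true
[1.1.2.2] false AND true AND true = false
[1.1.2] true OR false = true
[1.1.3.1.2] false AND true = false
[1.1.3.1] true → false = false
[1.1.3.2] false OR true OR false = true
[1.1.3] false OR true = true
[1.1] false AND true AND true = false
[1] NOT false = true
[2] exactly-one(false, true) = true
[root] true AND true = true
Overall: true → cleared

Cleared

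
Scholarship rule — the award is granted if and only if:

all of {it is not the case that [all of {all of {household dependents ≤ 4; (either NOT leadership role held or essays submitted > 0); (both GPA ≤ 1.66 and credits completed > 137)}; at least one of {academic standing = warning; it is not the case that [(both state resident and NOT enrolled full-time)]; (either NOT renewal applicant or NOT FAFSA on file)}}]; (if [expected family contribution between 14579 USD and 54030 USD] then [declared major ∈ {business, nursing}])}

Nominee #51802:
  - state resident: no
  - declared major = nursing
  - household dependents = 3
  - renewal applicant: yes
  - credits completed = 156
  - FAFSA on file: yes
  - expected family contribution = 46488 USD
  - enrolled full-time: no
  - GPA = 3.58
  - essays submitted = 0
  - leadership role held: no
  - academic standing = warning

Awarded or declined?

Awarded

Atomic conditions:
  household dependents ≤ 4: 3 ≤ 4 is true
  NOT leadership role held: no → true
  essays submitted > 0: 0 > 0 is false
  GPA ≤ 1.66: 3.58 ≤ 1.66 is false
  credits completed > 137: 156 > 137 is true
  academic standing = warning: warning == warning is true
  state resident: no → false
  NOT enrolled full-time: no → true
  NOT renewal applicant: yes → false
  NOT FAFSA on file: yes → false
  expected family contribution between 14579 USD and 54030 USD: 46488 in [14579, 54030] is true
  declared major ∈ {business, nursing}: nursing is in the set → true
Combine:
[1.1.1.2] true OR false = true
[1.1.1.3] false AND true = false
[1.1.1] true AND true AND false = false
[1.1.2.2.1] false AND true = false
[1.1.2.2] NOT false = true
[1.1.2.3] false OR false = false
[1.1.2] true OR true OR false = true
[1.1] false AND true = false
[1] NOT false = true
[2] true → true = true
[root] true AND true = true
Overall: true → awarded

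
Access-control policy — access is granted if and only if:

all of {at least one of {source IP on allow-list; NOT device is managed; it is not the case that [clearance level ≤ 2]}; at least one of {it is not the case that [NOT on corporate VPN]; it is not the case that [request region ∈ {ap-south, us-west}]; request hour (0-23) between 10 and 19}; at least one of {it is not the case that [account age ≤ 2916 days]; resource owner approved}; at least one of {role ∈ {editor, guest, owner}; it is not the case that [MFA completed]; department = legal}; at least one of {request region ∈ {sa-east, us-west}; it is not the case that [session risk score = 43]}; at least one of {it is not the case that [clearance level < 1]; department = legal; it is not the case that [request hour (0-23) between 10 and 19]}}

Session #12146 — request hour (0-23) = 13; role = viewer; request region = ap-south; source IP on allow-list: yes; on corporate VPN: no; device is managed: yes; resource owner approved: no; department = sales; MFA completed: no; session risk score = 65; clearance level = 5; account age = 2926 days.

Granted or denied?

Atomic conditions:
  source IP on allow-list: yes → true
  NOT device is managed: yes → false
  clearance level ≤ 2: 5 ≤ 2 is false
  NOT on corporate VPN: no → true
  request region ∈ {ap-south, us-west}: ap-south is in the set → true
  request hour (0-23) between 10 and 19: 13 in [10, 19] is true
  account age ≤ 2916 days: 2926 ≤ 2916 is false
  resource owner approved: no → false
  role ∈ {editor, guest, owner}: viewer is not in the set → false
  MFA completed: no → false
  department = legal: sales == legal is false
  request region ∈ {sa-east, us-west}: ap-south is not in the set → false
  session risk score = 43: 65 == 43 is false
  clearance level < 1: 5 < 1 is false
Combine:
[1.3] NOT false = true
[1] true OR false OR true = true
[2.1] NOT true = false
[2.2] NOT true = false
[2] false OR false OR true = true
[3.1] NOT false = true
[3] true OR false = true
[4.2] NOT false = true
[4] false OR true OR false = true
[5.2] NOT false = true
[5] false OR true = true
[6.1] NOT false = true
[6.3] NOT true = false
[6] true OR false OR false = true
[root] true AND true AND true AND true AND true AND true = true
Overall: true → granted

Granted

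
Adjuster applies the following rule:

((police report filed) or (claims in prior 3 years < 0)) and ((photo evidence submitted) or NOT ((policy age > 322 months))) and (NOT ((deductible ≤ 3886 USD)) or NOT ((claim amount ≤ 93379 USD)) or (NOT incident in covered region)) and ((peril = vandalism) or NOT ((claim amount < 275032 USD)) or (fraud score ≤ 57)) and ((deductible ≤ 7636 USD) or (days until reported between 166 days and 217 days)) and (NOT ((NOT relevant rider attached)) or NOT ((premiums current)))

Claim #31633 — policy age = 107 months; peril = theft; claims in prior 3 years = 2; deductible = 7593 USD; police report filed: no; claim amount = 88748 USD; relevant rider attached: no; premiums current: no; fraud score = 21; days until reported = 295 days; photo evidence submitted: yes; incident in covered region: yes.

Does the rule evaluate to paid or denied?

Denied

Atomic conditions:
  police report filed: no → false
  claims in prior 3 years < 0: 2 < 0 is false
  photo evidence submitted: yes → true
  policy age > 322 months: 107 > 322 is false
  deductible ≤ 3886 USD: 7593 ≤ 3886 is false
  claim amount ≤ 93379 USD: 88748 ≤ 93379 is true
  NOT incident in covered region: yes → false
  peril = vandalism: theft == vandalism is false
  claim amount < 275032 USD: 88748 < 275032 is true
  fraud score ≤ 57: 21 ≤ 57 is true
  deductible ≤ 7636 USD: 7593 ≤ 7636 is true
  days until reported between 166 days and 217 days: 295 in [166, 217] is false
  NOT relevant rider attached: no → true
  premiums current: no → false
Combine:
[1] false OR false = false
[2.2] NOT false = true
[2] true OR true = true
[3.1] NOT false = true
[3.2] NOT true = false
[3] true OR false OR false = true
[4.2] NOT true = false
[4] false OR false OR true = true
[5] true OR false = true
[6.1] NOT true = false
[6.2] NOT false = true
[6] false OR true = true
[root] false AND true AND true AND true AND true AND true = false
Overall: false → denied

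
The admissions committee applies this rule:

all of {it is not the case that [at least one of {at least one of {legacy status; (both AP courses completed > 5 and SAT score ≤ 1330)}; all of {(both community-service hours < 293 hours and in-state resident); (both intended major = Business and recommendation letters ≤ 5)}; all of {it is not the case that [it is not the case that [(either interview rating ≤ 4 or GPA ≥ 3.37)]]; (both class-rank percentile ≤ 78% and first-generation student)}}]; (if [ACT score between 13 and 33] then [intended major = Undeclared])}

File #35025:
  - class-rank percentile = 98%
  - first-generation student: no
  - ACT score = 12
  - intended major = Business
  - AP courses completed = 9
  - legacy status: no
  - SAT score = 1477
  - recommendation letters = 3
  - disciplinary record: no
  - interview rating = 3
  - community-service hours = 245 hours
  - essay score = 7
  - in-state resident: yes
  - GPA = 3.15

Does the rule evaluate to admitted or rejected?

Atomic conditions:
  legacy status: no → false
  AP courses completed > 5: 9 > 5 is true
  SAT score ≤ 1330: 1477 ≤ 1330 is false
  community-service hours < 293 hours: 245 < 293 is true
  in-state resident: yes → true
  intended major = Business: Business == Business is true
  recommendation letters ≤ 5: 3 ≤ 5 is true
  interview rating ≤ 4: 3 ≤ 4 is true
  GPA ≥ 3.37: 3.15 ≥ 3.37 is false
  class-rank percentile ≤ 78%: 98 ≤ 78 is false
  first-generation student: no → false
  ACT score between 13 and 33: 12 in [13, 33] is false
  intended major = Undeclared: Business == Undeclared is false
Combine:
[1.1.1.2] true AND false = false
[1.1.1] false OR false = false
[1.1.2.1] true AND true = true
[1.1.2.2] true AND true = true
[1.1.2] true AND true = true
[1.1.3.1.1.1] true OR false = true
[1.1.3.1.1] NOT true = false
[1.1.3.1] NOT false = true
[1.1.3.2] false AND false = false
[1.1.3] true AND false = false
[1.1] false OR true OR false = true
[1] NOT true = false
[2] false → false (antecedent false ⇒ implication holds) = true
[root] false AND true = false
Overall: false → rejected

Rejected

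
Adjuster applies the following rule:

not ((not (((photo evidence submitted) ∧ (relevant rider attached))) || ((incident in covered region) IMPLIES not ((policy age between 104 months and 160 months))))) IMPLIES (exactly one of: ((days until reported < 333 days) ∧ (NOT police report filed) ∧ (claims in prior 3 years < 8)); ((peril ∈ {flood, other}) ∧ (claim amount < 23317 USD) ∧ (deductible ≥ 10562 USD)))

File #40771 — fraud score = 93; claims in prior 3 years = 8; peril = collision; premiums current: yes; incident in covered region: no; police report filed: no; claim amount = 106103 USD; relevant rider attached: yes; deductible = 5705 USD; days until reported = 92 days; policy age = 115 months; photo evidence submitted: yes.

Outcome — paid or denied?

Paid

Atomic conditions:
  photo evidence submitted: yes → true
  relevant rider attached: yes → true
  incident in covered region: no → false
  policy age between 104 months and 160 months: 115 in [104, 160] is true
  days until reported < 333 days: 92 < 333 is true
  NOT police report filed: no → true
  claims in prior 3 years < 8: 8 < 8 is false
  peril ∈ {flood, other}: collision is not in the set → false
  claim amount < 23317 USD: 106103 < 23317 is false
  deductible ≥ 10562 USD: 5705 ≥ 10562 is false
Combine:
[1.1.1.1] true AND true = true
[1.1.1] NOT true = false
[1.1.2.2] NOT true = false
[1.1.2] false → false (antecedent false ⇒ implication holds) = true
[1.1] false OR true = true
[1] NOT true = false
[2.1] true AND true AND false = false
[2.2] false AND false AND false = false
[2] exactly-one(false, false) = false
[root] false → false (antecedent false ⇒ implication holds) = true
Overall: true → paid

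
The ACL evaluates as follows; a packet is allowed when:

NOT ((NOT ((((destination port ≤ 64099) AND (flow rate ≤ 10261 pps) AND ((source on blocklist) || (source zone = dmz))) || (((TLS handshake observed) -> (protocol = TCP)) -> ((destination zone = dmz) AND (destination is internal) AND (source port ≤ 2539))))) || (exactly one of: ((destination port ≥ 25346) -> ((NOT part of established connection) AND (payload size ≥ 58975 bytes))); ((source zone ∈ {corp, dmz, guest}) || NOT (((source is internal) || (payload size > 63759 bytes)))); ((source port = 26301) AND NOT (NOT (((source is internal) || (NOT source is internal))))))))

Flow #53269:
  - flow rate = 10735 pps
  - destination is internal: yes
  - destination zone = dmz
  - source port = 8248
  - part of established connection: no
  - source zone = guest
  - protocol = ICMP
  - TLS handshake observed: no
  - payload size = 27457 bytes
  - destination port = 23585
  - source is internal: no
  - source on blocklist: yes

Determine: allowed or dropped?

Atomic conditions:
  destination port ≤ 64099: 23585 ≤ 64099 is true
  flow rate ≤ 10261 pps: 10735 ≤ 10261 is false
  source on blocklist: yes → true
  source zone = dmz: guest == dmz is false
  TLS handshake observed: no → false
  protocol = TCP: ICMP == TCP is false
  destination zone = dmz: dmz == dmz is true
  destination is internal: yes → true
  source port ≤ 2539: 8248 ≤ 2539 is false
  destination port ≥ 25346: 23585 ≥ 25346 is false
  NOT part of established connection: no → true
  payload size ≥ 58975 bytes: 27457 ≥ 58975 is false
  source zone ∈ {corp, dmz, guest}: guest is in the set → true
  source is internal: no → false
  payload size > 63759 bytes: 27457 > 63759 is false
  source port = 26301: 8248 == 26301 is false
  NOT source is internal: no → true
Combine:
[1.1.1.1.3] true OR false = true
[1.1.1.1] true AND false AND true = false
[1.1.1.2.1] false → false (antecedent false ⇒ implication holds) = true
[1.1.1.2.2] true AND true AND false = false
[1.1.1.2] true → false = false
[1.1.1] false OR false = false
[1.1] NOT false = true
[1.2.1.2] true AND false = false
[1.2.1] false → false (antecedent false ⇒ implication holds) = true
[1.2.2.2.1] false OR false = false
[1.2.2.2] NOT false = true
[1.2.2] true OR true = true
[1.2.3.2.1.1] false OR true = true
[1.2.3.2.1] NOT true = false
[1.2.3.2] NOT false = true
[1.2.3] false AND true = false
[1.2] exactly-one(true, true, false) = false
[1] true OR false = true
[root] NOT true = false
Overall: false → dropped

Dropped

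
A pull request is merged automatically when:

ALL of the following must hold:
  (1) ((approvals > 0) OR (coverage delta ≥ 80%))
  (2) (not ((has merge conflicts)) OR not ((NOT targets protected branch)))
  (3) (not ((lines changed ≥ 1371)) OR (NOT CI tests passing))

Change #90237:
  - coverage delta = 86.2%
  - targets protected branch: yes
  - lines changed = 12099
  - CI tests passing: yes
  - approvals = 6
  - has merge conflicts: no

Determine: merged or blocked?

Blocked

Atomic conditions:
  approvals > 0: 6 > 0 is true
  coverage delta ≥ 80%: 86.2 ≥ 80 is true
  has merge conflicts: no → false
  NOT targets protected branch: yes → false
  lines changed ≥ 1371: 12099 ≥ 1371 is true
  NOT CI tests passing: yes → false
Combine:
[1] true OR true = true
[2.1] NOT false = true
[2.2] NOT false = true
[2] true OR true = true
[3.1] NOT true = false
[3] false OR false = false
[root] true AND true AND false = false
Overall: false → blocked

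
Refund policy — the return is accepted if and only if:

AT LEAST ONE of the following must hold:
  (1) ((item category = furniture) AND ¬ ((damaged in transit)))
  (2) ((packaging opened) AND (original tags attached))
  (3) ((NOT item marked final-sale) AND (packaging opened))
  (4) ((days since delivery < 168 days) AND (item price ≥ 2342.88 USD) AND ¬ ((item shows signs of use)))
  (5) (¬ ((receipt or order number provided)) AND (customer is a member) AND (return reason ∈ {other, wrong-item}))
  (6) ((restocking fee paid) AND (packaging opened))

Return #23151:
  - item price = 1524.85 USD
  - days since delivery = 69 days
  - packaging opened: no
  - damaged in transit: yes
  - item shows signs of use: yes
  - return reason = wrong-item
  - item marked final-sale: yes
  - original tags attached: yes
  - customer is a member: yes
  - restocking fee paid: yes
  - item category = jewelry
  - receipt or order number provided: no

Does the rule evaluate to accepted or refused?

Accepted

Atomic conditions:
  item category = furniture: jewelry == furniture is false
  damaged in transit: yes → true
  packaging opened: no → false
  original tags attached: yes → true
  NOT item marked final-sale: yes → false
  days since delivery < 168 days: 69 < 168 is true
  item price ≥ 2342.88 USD: 1524.85 ≥ 2342.88 is false
  item shows signs of use: yes → true
  receipt or order number provided: no → false
  customer is a member: yes → true
  return reason ∈ {other, wrong-item}: wrong-item is in the set → true
  restocking fee paid: yes → true
Combine:
[1.2] NOT true = false
[1] false AND false = false
[2] false AND true = false
[3] false AND false = false
[4.3] NOT true = false
[4] true AND false AND false = false
[5.1] NOT false = true
[5] true AND true AND true = true
[6] true AND false = false
[root] false OR false OR false OR false OR true OR false = true
Overall: true → accepted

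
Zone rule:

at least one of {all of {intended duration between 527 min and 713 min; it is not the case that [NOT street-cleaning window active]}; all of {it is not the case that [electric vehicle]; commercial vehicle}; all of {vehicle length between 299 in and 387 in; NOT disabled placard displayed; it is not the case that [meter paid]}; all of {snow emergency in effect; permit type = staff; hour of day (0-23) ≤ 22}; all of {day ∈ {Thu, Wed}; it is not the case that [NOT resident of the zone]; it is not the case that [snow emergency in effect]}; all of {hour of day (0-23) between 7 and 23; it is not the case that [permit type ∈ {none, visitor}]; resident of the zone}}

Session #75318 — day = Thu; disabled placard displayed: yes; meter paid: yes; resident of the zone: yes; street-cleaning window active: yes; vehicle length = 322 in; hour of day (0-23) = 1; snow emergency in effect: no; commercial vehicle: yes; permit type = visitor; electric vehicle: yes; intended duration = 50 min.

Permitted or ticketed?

Permitted

Atomic conditions:
  intended duration between 527 min and 713 min: 50 in [527, 713] is false
  NOT street-cleaning window active: yes → false
  electric vehicle: yes → true
  commercial vehicle: yes → true
  vehicle length between 299 in and 387 in: 322 in [299, 387] is true
  NOT disabled placard displayed: yes → false
  meter paid: yes → true
  snow emergency in effect: no → false
  permit type = staff: visitor == staff is false
  hour of day (0-23) ≤ 22: 1 ≤ 22 is true
  day ∈ {Thu, Wed}: Thu is in the set → true
  NOT resident of the zone: yes → false
  hour of day (0-23) between 7 and 23: 1 in [7, 23] is false
  permit type ∈ {none, visitor}: visitor is in the set → true
  resident of the zone: yes → true
Combine:
[1.2] NOT false = true
[1] false AND true = false
[2.1] NOT true = false
[2] false AND true = false
[3.3] NOT true = false
[3] true AND false AND false = false
[4] false AND false AND true = false
[5.2] NOT false = true
[5.3] NOT false = true
[5] true AND true AND true = true
[6.2] NOT true = false
[6] false AND false AND true = false
[root] false OR false OR false OR false OR true OR false = true
Overall: true → permitted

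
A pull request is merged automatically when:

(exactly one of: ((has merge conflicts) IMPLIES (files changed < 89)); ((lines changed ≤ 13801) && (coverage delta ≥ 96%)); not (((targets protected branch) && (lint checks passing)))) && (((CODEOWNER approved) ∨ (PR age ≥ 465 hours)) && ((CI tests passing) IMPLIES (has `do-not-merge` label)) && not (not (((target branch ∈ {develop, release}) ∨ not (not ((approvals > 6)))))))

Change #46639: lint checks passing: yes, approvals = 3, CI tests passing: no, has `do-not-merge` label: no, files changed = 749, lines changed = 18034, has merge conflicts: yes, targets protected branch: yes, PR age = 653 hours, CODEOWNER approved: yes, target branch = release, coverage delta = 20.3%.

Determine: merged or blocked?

Atomic conditions:
  has merge conflicts: yes → true
  files changed < 89: 749 < 89 is false
  lines changed ≤ 13801: 18034 ≤ 13801 is false
  coverage delta ≥ 96%: 20.3 ≥ 96 is false
  targets protected branch: yes → true
  lint checks passing: yes → true
  CODEOWNER approved: yes → true
  PR age ≥ 465 hours: 653 ≥ 465 is true
  CI tests passing: no → false
  has `do-not-merge` label: no → false
  target branch ∈ {develop, release}: release is in the set → true
  approvals > 6: 3 > 6 is false
Combine:
[1.1] true → false = false
[1.2] false AND false = false
[1.3.1] true AND true = true
[1.3] NOT true = false
[1] exactly-one(false, false, false) = false
[2.1] true OR true = true
[2.2] false → false (antecedent false ⇒ implication holds) = true
[2.3.1.1.2.1] NOT false = true
[2.3.1.1.2] NOT true = false
[2.3.1.1] true OR false = true
[2.3.1] NOT true = false
[2.3] NOT false = true
[2] true AND true AND true = true
[root] false AND true = false
Overall: false → blocked

Blocked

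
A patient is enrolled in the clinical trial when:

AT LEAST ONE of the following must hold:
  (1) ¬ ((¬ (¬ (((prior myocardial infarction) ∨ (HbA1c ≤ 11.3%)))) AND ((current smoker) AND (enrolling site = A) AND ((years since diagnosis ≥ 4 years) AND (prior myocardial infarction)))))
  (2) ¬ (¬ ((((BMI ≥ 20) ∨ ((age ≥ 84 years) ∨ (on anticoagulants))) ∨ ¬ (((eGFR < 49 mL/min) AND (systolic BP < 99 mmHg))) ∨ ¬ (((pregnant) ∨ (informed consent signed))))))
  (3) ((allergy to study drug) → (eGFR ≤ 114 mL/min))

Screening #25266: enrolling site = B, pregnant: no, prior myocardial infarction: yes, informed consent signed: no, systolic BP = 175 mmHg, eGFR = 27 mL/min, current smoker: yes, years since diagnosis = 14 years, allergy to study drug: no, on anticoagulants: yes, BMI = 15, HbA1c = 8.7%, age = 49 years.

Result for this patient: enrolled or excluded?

Enrolled

Atomic conditions:
  prior myocardial infarction: yes → true
  HbA1c ≤ 11.3%: 8.7 ≤ 11.3 is true
  current smoker: yes → true
  enrolling site = A: B == A is false
  years since diagnosis ≥ 4 years: 14 ≥ 4 is true
  BMI ≥ 20: 15 ≥ 20 is false
  age ≥ 84 years: 49 ≥ 84 is false
  on anticoagulants: yes → true
  eGFR < 49 mL/min: 27 < 49 is true
  systolic BP < 99 mmHg: 175 < 99 is false
  pregnant: no → false
  informed consent signed: no → false
  allergy to study drug: no → false
  eGFR ≤ 114 mL/min: 27 ≤ 114 is true
Combine:
[1.1.1.1.1] true OR true = true
[1.1.1.1] NOT true = false
[1.1.1] NOT false = true
[1.1.2.3] true AND true = true
[1.1.2] true AND false AND true = false
[1.1] true AND false = false
[1] NOT false = true
[2.1.1.1.2] false OR true = true
[2.1.1.1] false OR true = true
[2.1.1.2.1] true AND false = false
[2.1.1.2] NOT false = true
[2.1.1.3.1] false OR false = false
[2.1.1.3] NOT false = true
[2.1.1] true OR true OR true = true
[2.1] NOT true = false
[2] NOT false = true
[3] false → true (antecedent false ⇒ implication holds) = true
[root] true OR true OR true = true
Overall: true → enrolled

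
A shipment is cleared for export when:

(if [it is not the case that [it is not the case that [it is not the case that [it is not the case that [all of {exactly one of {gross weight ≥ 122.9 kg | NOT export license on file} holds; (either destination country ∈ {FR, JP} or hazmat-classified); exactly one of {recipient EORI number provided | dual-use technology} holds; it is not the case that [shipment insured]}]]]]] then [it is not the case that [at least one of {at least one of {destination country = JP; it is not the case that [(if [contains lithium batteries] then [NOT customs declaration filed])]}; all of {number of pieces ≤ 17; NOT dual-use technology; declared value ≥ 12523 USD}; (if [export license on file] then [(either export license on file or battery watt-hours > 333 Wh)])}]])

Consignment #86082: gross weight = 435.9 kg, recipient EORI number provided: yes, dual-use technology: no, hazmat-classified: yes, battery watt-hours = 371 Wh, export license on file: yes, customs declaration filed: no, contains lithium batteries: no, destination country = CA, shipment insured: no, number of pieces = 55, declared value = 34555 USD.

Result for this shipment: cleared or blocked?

Atomic conditions:
  gross weight ≥ 122.9 kg: 435.9 ≥ 122.9 is true
  NOT export license on file: yes → false
  destination country ∈ {FR, JP}: CA is not in the set → false
  hazmat-classified: yes → true
  recipient EORI number provided: yes → true
  dual-use technology: no → false
  shipment insured: no → false
  destination country = JP: CA == JP is false
  contains lithium batteries: no → false
  NOT customs declaration filed: no → true
  number of pieces ≤ 17: 55 ≤ 17 is false
  NOT dual-use technology: no → true
  declared value ≥ 12523 USD: 34555 ≥ 12523 is true
  export license on file: yes → true
  battery watt-hours > 333 Wh: 371 > 333 is true
Combine:
[1.1.1.1.1.1] exactly-one(true, false) = true
[1.1.1.1.1.2] false OR true = true
[1.1.1.1.1.3] exactly-one(true, false) = true
[1.1.1.1.1.4] NOT false = true
[1.1.1.1.1] true AND true AND true AND true = true
[1.1.1.1] NOT true = false
[1.1.1] NOT false = true
[1.1] NOT true = false
[1] NOT false = true
[2.1.1.2.1] false → true (antecedent false ⇒ implication holds) = true
[2.1.1.2] NOT true = false
[2.1.1] false OR false = false
[2.1.2] false AND true AND true = false
[2.1.3.2] true OR true = true
[2.1.3] true → true = true
[2.1] false OR false OR true = true
[2] NOT true = false
[root] true → false = false
Overall: false → blocked

Blocked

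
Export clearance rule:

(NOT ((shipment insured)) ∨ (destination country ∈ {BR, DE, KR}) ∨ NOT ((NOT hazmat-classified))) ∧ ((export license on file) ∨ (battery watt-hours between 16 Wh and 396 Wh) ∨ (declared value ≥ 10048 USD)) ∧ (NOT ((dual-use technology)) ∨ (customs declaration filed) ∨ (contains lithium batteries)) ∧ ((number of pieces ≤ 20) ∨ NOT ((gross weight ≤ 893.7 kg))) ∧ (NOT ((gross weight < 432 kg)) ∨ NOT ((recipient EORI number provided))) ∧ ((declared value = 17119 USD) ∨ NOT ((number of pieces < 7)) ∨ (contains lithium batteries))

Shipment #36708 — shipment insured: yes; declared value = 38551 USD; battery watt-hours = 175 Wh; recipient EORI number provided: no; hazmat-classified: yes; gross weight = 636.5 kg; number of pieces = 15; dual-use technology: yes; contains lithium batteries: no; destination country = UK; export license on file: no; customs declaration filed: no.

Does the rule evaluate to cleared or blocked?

Atomic conditions:
  shipment insured: yes → true
  destination country ∈ {BR, DE, KR}: UK is not in the set → false
  NOT hazmat-classified: yes → false
  export license on file: no → false
  battery watt-hours between 16 Wh and 396 Wh: 175 in [16, 396] is true
  declared value ≥ 10048 USD: 38551 ≥ 10048 is true
  dual-use technology: yes → true
  customs declaration filed: no → false
  contains lithium batteries: no → false
  number of pieces ≤ 20: 15 ≤ 20 is true
  gross weight ≤ 893.7 kg: 636.5 ≤ 893.7 is true
  gross weight < 432 kg: 636.5 < 432 is false
  recipient EORI number provided: no → false
  declared value = 17119 USD: 38551 == 17119 is false
  number of pieces < 7: 15 < 7 is false
Combine:
[1.1] NOT true = false
[1.3] NOT false = true
[1] false OR false OR true = true
[2] false OR true OR true = true
[3.1] NOT true = false
[3] false OR false OR false = false
[4.2] NOT true = false
[4] true OR false = true
[5.1] NOT false = true
[5.2] NOT false = true
[5] true OR true = true
[6.2] NOT false = true
[6] false OR true OR false = true
[root] true AND true AND false AND true AND true AND true = false
Overall: false → blocked

Blocked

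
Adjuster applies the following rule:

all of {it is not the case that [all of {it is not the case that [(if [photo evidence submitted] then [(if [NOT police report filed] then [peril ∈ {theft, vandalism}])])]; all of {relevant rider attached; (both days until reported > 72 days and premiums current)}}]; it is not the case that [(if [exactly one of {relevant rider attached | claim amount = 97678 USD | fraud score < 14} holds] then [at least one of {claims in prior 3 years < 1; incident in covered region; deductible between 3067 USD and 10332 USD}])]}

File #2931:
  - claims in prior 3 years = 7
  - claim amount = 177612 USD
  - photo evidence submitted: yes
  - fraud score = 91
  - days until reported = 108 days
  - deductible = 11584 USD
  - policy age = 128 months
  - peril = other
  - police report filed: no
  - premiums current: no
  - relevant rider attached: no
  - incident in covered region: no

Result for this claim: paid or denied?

Denied

Atomic conditions:
  photo evidence submitted: yes → true
  NOT police report filed: no → true
  peril ∈ {theft, vandalism}: other is not in the set → false
  relevant rider attached: no → false
  days until reported > 72 days: 108 > 72 is true
  premiums current: no → false
  claim amount = 97678 USD: 177612 == 97678 is false
  fraud score < 14: 91 < 14 is false
  claims in prior 3 years < 1: 7 < 1 is false
  incident in covered region: no → false
  deductible between 3067 USD and 10332 USD: 11584 in [3067, 10332] is false
Combine:
[1.1.1.1.2] true → false = false
[1.1.1.1] true → false = false
[1.1.1] NOT false = true
[1.1.2.2] true AND false = false
[1.1.2] false AND false = false
[1.1] true AND false = false
[1] NOT false = true
[2.1.1] exactly-one(false, false, false) = false
[2.1.2] false OR false OR false = false
[2.1] false → false (antecedent false ⇒ implication holds) = true
[2] NOT true = false
[root] true AND false = false
Overall: false → denied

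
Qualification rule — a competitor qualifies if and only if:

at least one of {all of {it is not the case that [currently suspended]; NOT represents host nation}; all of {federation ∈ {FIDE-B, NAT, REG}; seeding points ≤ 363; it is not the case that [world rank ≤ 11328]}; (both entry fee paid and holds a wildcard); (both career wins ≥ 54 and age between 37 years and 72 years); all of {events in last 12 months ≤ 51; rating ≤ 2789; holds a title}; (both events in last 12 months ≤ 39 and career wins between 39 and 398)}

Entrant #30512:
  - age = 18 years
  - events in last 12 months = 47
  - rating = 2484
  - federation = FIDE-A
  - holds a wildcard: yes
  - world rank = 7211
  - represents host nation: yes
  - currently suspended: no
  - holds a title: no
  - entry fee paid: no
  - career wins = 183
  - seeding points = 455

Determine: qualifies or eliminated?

Eliminated

Atomic conditions:
  currently suspended: no → false
  NOT represents host nation: yes → false
  federation ∈ {FIDE-B, NAT, REG}: FIDE-A is not in the set → false
  seeding points ≤ 363: 455 ≤ 363 is false
  world rank ≤ 11328: 7211 ≤ 11328 is true
  entry fee paid: no → false
  holds a wildcard: yes → true
  career wins ≥ 54: 183 ≥ 54 is true
  age between 37 years and 72 years: 18 in [37, 72] is false
  events in last 12 months ≤ 51: 47 ≤ 51 is true
  rating ≤ 2789: 2484 ≤ 2789 is true
  holds a title: no → false
  events in last 12 months ≤ 39: 47 ≤ 39 is false
  career wins between 39 and 398: 183 in [39, 398] is true
Combine:
[1.1] NOT false = true
[1] true AND false = false
[2.3] NOT true = false
[2] false AND false AND false = false
[3] false AND true = false
[4] true AND false = false
[5] true AND true AND false = false
[6] false AND true = false
[root] false OR false OR false OR false OR false OR false = false
Overall: false → eliminated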